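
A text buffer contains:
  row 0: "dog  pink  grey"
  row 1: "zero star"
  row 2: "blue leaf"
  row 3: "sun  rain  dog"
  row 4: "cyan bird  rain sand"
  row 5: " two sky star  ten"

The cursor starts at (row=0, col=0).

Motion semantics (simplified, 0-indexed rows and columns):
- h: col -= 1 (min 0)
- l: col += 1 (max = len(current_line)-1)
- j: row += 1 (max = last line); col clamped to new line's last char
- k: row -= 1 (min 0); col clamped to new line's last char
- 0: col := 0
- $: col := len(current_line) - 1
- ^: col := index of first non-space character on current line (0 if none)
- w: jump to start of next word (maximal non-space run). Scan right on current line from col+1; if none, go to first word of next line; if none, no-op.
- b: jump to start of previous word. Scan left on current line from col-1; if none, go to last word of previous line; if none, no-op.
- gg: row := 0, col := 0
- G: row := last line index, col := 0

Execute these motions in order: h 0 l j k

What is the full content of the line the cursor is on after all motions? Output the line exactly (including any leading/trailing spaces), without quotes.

Answer: dog  pink  grey

Derivation:
After 1 (h): row=0 col=0 char='d'
After 2 (0): row=0 col=0 char='d'
After 3 (l): row=0 col=1 char='o'
After 4 (j): row=1 col=1 char='e'
After 5 (k): row=0 col=1 char='o'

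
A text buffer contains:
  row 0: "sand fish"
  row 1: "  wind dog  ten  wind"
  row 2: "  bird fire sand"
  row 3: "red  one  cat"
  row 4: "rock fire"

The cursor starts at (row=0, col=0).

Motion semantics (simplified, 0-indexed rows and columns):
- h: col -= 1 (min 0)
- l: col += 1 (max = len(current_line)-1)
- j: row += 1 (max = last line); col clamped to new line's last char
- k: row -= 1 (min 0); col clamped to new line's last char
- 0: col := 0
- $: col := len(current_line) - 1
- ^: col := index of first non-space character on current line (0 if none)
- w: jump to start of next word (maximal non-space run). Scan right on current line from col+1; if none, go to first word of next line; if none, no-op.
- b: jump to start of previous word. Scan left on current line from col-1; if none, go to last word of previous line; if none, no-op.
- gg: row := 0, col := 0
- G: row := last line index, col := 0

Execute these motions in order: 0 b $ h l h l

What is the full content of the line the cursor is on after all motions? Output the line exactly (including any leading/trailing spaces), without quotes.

Answer: sand fish

Derivation:
After 1 (0): row=0 col=0 char='s'
After 2 (b): row=0 col=0 char='s'
After 3 ($): row=0 col=8 char='h'
After 4 (h): row=0 col=7 char='s'
After 5 (l): row=0 col=8 char='h'
After 6 (h): row=0 col=7 char='s'
After 7 (l): row=0 col=8 char='h'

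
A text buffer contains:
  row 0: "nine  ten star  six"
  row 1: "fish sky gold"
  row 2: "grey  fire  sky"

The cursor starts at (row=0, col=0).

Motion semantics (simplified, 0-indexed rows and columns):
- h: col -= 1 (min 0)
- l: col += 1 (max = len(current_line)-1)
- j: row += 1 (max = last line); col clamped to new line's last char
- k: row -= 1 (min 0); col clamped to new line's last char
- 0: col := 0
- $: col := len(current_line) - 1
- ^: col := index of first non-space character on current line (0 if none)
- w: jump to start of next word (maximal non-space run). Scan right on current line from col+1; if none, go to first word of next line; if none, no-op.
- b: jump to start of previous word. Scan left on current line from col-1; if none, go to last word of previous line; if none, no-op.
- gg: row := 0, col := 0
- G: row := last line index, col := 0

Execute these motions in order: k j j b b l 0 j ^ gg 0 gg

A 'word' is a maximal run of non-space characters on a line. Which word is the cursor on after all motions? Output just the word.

After 1 (k): row=0 col=0 char='n'
After 2 (j): row=1 col=0 char='f'
After 3 (j): row=2 col=0 char='g'
After 4 (b): row=1 col=9 char='g'
After 5 (b): row=1 col=5 char='s'
After 6 (l): row=1 col=6 char='k'
After 7 (0): row=1 col=0 char='f'
After 8 (j): row=2 col=0 char='g'
After 9 (^): row=2 col=0 char='g'
After 10 (gg): row=0 col=0 char='n'
After 11 (0): row=0 col=0 char='n'
After 12 (gg): row=0 col=0 char='n'

Answer: nine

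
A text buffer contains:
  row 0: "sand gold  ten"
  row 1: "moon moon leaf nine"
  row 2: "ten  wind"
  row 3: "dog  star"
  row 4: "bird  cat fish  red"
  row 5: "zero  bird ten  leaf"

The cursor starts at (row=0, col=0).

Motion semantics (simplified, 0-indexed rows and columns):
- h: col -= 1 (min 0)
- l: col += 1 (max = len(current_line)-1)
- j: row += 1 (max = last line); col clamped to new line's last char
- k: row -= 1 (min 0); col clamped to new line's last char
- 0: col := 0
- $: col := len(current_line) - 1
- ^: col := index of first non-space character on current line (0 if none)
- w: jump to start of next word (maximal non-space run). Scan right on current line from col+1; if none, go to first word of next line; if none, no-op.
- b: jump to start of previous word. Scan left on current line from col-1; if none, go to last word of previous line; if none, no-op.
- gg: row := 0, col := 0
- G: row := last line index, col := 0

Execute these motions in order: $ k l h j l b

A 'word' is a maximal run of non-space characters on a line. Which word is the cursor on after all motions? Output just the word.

Answer: leaf

Derivation:
After 1 ($): row=0 col=13 char='n'
After 2 (k): row=0 col=13 char='n'
After 3 (l): row=0 col=13 char='n'
After 4 (h): row=0 col=12 char='e'
After 5 (j): row=1 col=12 char='a'
After 6 (l): row=1 col=13 char='f'
After 7 (b): row=1 col=10 char='l'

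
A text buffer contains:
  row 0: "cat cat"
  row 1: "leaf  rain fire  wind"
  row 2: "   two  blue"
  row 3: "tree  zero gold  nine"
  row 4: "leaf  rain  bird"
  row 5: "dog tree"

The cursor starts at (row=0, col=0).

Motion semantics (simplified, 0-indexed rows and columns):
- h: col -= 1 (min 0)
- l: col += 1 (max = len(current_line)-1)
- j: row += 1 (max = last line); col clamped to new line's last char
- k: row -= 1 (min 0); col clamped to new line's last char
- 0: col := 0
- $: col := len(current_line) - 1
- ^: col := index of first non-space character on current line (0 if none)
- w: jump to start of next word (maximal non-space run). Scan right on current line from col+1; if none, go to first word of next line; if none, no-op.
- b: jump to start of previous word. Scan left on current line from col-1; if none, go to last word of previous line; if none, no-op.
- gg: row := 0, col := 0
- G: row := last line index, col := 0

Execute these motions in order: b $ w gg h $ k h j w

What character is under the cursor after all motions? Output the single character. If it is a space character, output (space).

After 1 (b): row=0 col=0 char='c'
After 2 ($): row=0 col=6 char='t'
After 3 (w): row=1 col=0 char='l'
After 4 (gg): row=0 col=0 char='c'
After 5 (h): row=0 col=0 char='c'
After 6 ($): row=0 col=6 char='t'
After 7 (k): row=0 col=6 char='t'
After 8 (h): row=0 col=5 char='a'
After 9 (j): row=1 col=5 char='_'
After 10 (w): row=1 col=6 char='r'

Answer: r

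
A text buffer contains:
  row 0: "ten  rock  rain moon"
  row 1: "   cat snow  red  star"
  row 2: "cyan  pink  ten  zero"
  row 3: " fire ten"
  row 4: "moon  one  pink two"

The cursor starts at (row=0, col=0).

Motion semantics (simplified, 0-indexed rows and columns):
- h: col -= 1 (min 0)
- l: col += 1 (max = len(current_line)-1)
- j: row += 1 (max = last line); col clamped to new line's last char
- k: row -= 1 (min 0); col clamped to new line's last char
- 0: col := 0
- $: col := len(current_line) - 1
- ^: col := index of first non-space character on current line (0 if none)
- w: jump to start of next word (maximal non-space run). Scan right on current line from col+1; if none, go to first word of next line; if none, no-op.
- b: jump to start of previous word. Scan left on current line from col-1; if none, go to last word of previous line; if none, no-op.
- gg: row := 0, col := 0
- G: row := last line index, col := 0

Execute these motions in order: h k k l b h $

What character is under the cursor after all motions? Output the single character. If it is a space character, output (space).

Answer: n

Derivation:
After 1 (h): row=0 col=0 char='t'
After 2 (k): row=0 col=0 char='t'
After 3 (k): row=0 col=0 char='t'
After 4 (l): row=0 col=1 char='e'
After 5 (b): row=0 col=0 char='t'
After 6 (h): row=0 col=0 char='t'
After 7 ($): row=0 col=19 char='n'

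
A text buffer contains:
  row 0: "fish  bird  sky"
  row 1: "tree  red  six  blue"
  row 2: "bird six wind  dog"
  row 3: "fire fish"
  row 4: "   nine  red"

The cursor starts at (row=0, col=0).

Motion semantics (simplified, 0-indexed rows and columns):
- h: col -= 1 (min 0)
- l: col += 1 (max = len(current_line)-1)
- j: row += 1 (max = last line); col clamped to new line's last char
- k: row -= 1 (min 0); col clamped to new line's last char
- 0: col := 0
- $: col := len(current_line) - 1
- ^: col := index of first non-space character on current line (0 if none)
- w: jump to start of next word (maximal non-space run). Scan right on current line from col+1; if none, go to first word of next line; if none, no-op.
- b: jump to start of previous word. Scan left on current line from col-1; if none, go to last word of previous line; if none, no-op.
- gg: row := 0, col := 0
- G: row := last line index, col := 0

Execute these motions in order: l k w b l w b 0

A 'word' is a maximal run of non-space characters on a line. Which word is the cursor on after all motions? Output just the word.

Answer: fish

Derivation:
After 1 (l): row=0 col=1 char='i'
After 2 (k): row=0 col=1 char='i'
After 3 (w): row=0 col=6 char='b'
After 4 (b): row=0 col=0 char='f'
After 5 (l): row=0 col=1 char='i'
After 6 (w): row=0 col=6 char='b'
After 7 (b): row=0 col=0 char='f'
After 8 (0): row=0 col=0 char='f'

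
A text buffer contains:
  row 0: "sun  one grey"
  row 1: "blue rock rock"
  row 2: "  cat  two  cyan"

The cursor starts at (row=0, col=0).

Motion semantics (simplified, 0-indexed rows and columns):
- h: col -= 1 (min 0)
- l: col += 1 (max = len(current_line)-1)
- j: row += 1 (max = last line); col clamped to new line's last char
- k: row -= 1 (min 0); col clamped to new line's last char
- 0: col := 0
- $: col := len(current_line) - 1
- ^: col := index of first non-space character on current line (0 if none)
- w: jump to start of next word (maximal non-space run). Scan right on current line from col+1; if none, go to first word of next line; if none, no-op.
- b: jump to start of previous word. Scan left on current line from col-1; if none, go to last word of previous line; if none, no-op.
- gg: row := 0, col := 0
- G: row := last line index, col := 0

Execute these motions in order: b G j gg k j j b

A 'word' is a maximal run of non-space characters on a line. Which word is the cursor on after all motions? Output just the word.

After 1 (b): row=0 col=0 char='s'
After 2 (G): row=2 col=0 char='_'
After 3 (j): row=2 col=0 char='_'
After 4 (gg): row=0 col=0 char='s'
After 5 (k): row=0 col=0 char='s'
After 6 (j): row=1 col=0 char='b'
After 7 (j): row=2 col=0 char='_'
After 8 (b): row=1 col=10 char='r'

Answer: rock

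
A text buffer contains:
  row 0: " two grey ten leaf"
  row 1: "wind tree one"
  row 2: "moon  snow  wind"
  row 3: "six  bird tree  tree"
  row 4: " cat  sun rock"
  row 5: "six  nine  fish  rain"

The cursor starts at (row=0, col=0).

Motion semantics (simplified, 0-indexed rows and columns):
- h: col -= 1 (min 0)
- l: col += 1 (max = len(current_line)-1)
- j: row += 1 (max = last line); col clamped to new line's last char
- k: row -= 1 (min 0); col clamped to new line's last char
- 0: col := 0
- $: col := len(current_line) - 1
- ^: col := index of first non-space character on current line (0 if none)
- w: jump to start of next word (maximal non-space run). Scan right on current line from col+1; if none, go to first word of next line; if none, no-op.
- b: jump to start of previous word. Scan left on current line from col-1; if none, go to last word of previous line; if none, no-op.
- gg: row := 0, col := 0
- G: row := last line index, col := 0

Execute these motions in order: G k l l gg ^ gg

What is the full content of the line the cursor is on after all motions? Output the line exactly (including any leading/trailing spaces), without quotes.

After 1 (G): row=5 col=0 char='s'
After 2 (k): row=4 col=0 char='_'
After 3 (l): row=4 col=1 char='c'
After 4 (l): row=4 col=2 char='a'
After 5 (gg): row=0 col=0 char='_'
After 6 (^): row=0 col=1 char='t'
After 7 (gg): row=0 col=0 char='_'

Answer:  two grey ten leaf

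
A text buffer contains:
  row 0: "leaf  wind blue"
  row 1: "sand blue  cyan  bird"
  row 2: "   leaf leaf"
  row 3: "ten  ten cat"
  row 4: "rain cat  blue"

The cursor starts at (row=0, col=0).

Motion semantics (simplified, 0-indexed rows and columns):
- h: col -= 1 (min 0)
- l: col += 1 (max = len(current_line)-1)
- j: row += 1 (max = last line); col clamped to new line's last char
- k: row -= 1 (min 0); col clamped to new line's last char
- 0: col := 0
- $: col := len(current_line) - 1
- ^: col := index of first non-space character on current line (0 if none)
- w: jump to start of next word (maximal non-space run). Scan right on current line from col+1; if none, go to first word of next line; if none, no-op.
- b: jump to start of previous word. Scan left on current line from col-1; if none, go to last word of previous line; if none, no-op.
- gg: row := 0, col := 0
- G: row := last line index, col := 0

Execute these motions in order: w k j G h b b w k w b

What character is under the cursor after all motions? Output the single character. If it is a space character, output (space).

Answer: l

Derivation:
After 1 (w): row=0 col=6 char='w'
After 2 (k): row=0 col=6 char='w'
After 3 (j): row=1 col=6 char='l'
After 4 (G): row=4 col=0 char='r'
After 5 (h): row=4 col=0 char='r'
After 6 (b): row=3 col=9 char='c'
After 7 (b): row=3 col=5 char='t'
After 8 (w): row=3 col=9 char='c'
After 9 (k): row=2 col=9 char='e'
After 10 (w): row=3 col=0 char='t'
After 11 (b): row=2 col=8 char='l'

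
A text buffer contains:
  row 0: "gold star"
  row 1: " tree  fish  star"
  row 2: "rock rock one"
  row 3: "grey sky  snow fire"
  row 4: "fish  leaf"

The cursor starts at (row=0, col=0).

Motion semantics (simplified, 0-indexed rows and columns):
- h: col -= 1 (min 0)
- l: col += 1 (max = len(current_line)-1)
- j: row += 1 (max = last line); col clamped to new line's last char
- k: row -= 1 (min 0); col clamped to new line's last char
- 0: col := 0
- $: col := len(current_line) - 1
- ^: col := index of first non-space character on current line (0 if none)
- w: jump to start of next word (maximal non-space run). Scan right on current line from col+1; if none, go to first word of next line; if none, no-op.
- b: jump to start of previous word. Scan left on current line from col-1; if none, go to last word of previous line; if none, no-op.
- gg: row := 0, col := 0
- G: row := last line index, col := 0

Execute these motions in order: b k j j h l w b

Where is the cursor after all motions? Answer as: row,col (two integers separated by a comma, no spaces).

After 1 (b): row=0 col=0 char='g'
After 2 (k): row=0 col=0 char='g'
After 3 (j): row=1 col=0 char='_'
After 4 (j): row=2 col=0 char='r'
After 5 (h): row=2 col=0 char='r'
After 6 (l): row=2 col=1 char='o'
After 7 (w): row=2 col=5 char='r'
After 8 (b): row=2 col=0 char='r'

Answer: 2,0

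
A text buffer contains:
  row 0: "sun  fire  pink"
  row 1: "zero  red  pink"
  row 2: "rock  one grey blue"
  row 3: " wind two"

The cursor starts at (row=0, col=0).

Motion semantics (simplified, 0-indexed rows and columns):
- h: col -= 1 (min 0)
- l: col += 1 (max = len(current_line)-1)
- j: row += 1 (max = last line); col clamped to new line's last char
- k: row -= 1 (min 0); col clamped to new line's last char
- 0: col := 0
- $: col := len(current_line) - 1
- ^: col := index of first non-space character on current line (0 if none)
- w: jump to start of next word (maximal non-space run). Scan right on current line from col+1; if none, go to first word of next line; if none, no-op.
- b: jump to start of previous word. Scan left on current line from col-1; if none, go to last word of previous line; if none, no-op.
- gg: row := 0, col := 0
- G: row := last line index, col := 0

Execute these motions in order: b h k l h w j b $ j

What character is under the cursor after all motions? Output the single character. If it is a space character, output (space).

After 1 (b): row=0 col=0 char='s'
After 2 (h): row=0 col=0 char='s'
After 3 (k): row=0 col=0 char='s'
After 4 (l): row=0 col=1 char='u'
After 5 (h): row=0 col=0 char='s'
After 6 (w): row=0 col=5 char='f'
After 7 (j): row=1 col=5 char='_'
After 8 (b): row=1 col=0 char='z'
After 9 ($): row=1 col=14 char='k'
After 10 (j): row=2 col=14 char='_'

Answer: (space)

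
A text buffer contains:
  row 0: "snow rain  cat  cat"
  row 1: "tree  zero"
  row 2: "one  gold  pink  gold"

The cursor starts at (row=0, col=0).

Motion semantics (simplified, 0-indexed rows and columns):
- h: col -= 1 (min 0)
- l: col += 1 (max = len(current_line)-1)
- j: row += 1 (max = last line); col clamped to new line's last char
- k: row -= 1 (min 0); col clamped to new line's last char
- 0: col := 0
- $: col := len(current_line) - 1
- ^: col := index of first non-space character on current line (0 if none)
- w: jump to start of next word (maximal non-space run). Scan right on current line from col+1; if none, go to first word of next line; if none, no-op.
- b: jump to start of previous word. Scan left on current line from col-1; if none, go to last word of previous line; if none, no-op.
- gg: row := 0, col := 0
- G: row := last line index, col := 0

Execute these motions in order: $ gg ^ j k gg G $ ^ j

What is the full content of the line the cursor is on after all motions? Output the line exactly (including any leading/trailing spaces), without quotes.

After 1 ($): row=0 col=18 char='t'
After 2 (gg): row=0 col=0 char='s'
After 3 (^): row=0 col=0 char='s'
After 4 (j): row=1 col=0 char='t'
After 5 (k): row=0 col=0 char='s'
After 6 (gg): row=0 col=0 char='s'
After 7 (G): row=2 col=0 char='o'
After 8 ($): row=2 col=20 char='d'
After 9 (^): row=2 col=0 char='o'
After 10 (j): row=2 col=0 char='o'

Answer: one  gold  pink  gold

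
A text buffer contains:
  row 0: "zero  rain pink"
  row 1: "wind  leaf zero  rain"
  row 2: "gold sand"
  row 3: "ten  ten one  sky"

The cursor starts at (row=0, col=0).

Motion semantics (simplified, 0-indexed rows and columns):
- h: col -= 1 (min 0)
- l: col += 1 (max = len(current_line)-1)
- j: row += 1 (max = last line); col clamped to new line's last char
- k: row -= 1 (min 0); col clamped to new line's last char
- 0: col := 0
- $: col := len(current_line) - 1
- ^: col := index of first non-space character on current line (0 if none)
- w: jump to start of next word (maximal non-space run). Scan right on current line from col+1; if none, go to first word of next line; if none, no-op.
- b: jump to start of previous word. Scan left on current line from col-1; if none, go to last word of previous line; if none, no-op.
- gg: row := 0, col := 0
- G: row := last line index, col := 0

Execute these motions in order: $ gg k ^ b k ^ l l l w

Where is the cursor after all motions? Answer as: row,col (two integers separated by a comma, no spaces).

After 1 ($): row=0 col=14 char='k'
After 2 (gg): row=0 col=0 char='z'
After 3 (k): row=0 col=0 char='z'
After 4 (^): row=0 col=0 char='z'
After 5 (b): row=0 col=0 char='z'
After 6 (k): row=0 col=0 char='z'
After 7 (^): row=0 col=0 char='z'
After 8 (l): row=0 col=1 char='e'
After 9 (l): row=0 col=2 char='r'
After 10 (l): row=0 col=3 char='o'
After 11 (w): row=0 col=6 char='r'

Answer: 0,6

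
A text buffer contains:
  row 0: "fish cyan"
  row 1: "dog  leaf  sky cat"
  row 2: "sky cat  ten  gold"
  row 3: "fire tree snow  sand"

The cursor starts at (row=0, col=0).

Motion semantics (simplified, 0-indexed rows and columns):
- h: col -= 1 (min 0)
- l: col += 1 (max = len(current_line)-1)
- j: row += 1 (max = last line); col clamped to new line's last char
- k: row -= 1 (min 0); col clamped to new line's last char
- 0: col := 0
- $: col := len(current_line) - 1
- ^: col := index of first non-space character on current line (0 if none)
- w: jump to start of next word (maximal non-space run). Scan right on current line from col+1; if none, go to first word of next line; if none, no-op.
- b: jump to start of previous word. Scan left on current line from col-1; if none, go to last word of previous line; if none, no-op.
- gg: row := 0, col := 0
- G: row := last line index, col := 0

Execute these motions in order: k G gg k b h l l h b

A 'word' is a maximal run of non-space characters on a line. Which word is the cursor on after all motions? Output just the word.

Answer: fish

Derivation:
After 1 (k): row=0 col=0 char='f'
After 2 (G): row=3 col=0 char='f'
After 3 (gg): row=0 col=0 char='f'
After 4 (k): row=0 col=0 char='f'
After 5 (b): row=0 col=0 char='f'
After 6 (h): row=0 col=0 char='f'
After 7 (l): row=0 col=1 char='i'
After 8 (l): row=0 col=2 char='s'
After 9 (h): row=0 col=1 char='i'
After 10 (b): row=0 col=0 char='f'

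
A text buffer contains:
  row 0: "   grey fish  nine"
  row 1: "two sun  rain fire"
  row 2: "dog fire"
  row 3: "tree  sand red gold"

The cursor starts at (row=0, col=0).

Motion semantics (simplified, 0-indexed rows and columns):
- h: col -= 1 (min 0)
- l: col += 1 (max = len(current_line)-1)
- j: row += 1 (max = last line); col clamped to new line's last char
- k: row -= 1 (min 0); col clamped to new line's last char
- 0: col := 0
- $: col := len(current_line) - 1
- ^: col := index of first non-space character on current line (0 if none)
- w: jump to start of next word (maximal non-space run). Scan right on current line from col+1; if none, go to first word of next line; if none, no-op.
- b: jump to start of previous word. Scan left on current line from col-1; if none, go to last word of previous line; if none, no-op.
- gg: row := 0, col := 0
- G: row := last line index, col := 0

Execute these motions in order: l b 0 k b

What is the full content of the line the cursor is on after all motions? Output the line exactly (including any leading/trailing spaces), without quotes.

Answer:    grey fish  nine

Derivation:
After 1 (l): row=0 col=1 char='_'
After 2 (b): row=0 col=1 char='_'
After 3 (0): row=0 col=0 char='_'
After 4 (k): row=0 col=0 char='_'
After 5 (b): row=0 col=0 char='_'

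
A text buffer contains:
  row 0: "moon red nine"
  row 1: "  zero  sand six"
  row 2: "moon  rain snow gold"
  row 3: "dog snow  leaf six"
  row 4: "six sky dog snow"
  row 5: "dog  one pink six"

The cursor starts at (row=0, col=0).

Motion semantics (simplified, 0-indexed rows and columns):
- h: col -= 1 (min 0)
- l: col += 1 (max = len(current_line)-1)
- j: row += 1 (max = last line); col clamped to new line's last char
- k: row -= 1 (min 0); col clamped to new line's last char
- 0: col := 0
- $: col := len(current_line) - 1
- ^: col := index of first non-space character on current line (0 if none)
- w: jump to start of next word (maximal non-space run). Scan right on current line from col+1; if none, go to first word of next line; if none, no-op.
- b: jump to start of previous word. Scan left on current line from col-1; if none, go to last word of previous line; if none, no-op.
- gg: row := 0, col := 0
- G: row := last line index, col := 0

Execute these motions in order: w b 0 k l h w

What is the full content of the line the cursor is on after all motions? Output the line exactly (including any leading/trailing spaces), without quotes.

Answer: moon red nine

Derivation:
After 1 (w): row=0 col=5 char='r'
After 2 (b): row=0 col=0 char='m'
After 3 (0): row=0 col=0 char='m'
After 4 (k): row=0 col=0 char='m'
After 5 (l): row=0 col=1 char='o'
After 6 (h): row=0 col=0 char='m'
After 7 (w): row=0 col=5 char='r'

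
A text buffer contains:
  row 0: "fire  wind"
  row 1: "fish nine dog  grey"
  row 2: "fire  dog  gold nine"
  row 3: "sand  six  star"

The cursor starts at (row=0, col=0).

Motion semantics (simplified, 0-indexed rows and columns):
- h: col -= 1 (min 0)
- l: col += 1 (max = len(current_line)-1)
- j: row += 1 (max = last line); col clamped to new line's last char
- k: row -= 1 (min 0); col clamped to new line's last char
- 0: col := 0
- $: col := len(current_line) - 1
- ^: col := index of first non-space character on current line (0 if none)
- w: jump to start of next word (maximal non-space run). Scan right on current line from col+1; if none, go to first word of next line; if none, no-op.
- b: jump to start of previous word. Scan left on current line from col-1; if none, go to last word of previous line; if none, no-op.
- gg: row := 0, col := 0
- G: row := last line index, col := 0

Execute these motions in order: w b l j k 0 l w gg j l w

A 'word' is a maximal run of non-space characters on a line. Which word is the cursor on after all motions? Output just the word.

Answer: nine

Derivation:
After 1 (w): row=0 col=6 char='w'
After 2 (b): row=0 col=0 char='f'
After 3 (l): row=0 col=1 char='i'
After 4 (j): row=1 col=1 char='i'
After 5 (k): row=0 col=1 char='i'
After 6 (0): row=0 col=0 char='f'
After 7 (l): row=0 col=1 char='i'
After 8 (w): row=0 col=6 char='w'
After 9 (gg): row=0 col=0 char='f'
After 10 (j): row=1 col=0 char='f'
After 11 (l): row=1 col=1 char='i'
After 12 (w): row=1 col=5 char='n'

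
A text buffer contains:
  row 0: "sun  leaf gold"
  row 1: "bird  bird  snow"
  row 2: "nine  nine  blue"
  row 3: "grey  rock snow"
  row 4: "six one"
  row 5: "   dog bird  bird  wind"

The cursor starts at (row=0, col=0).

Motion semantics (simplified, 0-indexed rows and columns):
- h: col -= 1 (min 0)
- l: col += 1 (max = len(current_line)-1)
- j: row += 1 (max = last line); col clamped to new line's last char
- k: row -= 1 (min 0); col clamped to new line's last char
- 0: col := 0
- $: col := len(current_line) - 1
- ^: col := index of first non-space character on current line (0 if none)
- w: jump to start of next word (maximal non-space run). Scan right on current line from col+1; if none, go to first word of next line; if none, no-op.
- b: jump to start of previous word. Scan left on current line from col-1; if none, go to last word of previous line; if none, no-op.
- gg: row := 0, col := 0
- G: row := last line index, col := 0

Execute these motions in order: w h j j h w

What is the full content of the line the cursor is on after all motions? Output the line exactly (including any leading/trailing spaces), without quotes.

Answer: nine  nine  blue

Derivation:
After 1 (w): row=0 col=5 char='l'
After 2 (h): row=0 col=4 char='_'
After 3 (j): row=1 col=4 char='_'
After 4 (j): row=2 col=4 char='_'
After 5 (h): row=2 col=3 char='e'
After 6 (w): row=2 col=6 char='n'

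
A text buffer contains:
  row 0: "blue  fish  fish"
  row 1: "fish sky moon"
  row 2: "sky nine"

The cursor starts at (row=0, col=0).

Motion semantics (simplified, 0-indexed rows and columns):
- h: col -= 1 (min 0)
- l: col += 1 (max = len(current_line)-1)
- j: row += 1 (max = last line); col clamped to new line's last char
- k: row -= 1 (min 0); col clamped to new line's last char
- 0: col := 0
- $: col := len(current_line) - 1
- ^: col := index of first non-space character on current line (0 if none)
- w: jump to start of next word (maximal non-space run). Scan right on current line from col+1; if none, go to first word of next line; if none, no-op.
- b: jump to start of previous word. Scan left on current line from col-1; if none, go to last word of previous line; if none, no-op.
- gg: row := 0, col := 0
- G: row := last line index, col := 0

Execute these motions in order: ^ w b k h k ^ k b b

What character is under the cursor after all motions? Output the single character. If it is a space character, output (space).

After 1 (^): row=0 col=0 char='b'
After 2 (w): row=0 col=6 char='f'
After 3 (b): row=0 col=0 char='b'
After 4 (k): row=0 col=0 char='b'
After 5 (h): row=0 col=0 char='b'
After 6 (k): row=0 col=0 char='b'
After 7 (^): row=0 col=0 char='b'
After 8 (k): row=0 col=0 char='b'
After 9 (b): row=0 col=0 char='b'
After 10 (b): row=0 col=0 char='b'

Answer: b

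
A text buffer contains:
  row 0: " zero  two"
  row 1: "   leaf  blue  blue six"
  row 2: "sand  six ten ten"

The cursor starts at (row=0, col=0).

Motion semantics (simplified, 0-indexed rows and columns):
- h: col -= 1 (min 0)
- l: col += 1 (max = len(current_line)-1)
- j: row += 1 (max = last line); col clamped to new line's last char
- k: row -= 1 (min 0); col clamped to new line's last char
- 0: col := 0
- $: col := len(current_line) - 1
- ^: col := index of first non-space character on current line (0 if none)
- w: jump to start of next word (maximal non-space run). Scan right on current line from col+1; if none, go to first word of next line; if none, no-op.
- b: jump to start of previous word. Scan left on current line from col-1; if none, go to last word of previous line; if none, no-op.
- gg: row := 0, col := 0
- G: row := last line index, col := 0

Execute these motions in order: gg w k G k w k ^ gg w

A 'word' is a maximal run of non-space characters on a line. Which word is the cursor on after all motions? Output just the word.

After 1 (gg): row=0 col=0 char='_'
After 2 (w): row=0 col=1 char='z'
After 3 (k): row=0 col=1 char='z'
After 4 (G): row=2 col=0 char='s'
After 5 (k): row=1 col=0 char='_'
After 6 (w): row=1 col=3 char='l'
After 7 (k): row=0 col=3 char='r'
After 8 (^): row=0 col=1 char='z'
After 9 (gg): row=0 col=0 char='_'
After 10 (w): row=0 col=1 char='z'

Answer: zero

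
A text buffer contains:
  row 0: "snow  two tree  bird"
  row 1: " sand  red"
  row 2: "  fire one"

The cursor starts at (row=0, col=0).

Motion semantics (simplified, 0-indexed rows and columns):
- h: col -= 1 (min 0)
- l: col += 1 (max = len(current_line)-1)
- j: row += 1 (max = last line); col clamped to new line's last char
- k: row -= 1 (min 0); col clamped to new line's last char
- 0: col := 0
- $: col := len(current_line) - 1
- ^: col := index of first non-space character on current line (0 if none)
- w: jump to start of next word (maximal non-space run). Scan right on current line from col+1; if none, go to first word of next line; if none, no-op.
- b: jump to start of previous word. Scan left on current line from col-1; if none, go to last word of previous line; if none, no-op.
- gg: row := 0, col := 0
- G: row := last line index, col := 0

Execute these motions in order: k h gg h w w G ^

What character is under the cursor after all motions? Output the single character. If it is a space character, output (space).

After 1 (k): row=0 col=0 char='s'
After 2 (h): row=0 col=0 char='s'
After 3 (gg): row=0 col=0 char='s'
After 4 (h): row=0 col=0 char='s'
After 5 (w): row=0 col=6 char='t'
After 6 (w): row=0 col=10 char='t'
After 7 (G): row=2 col=0 char='_'
After 8 (^): row=2 col=2 char='f'

Answer: f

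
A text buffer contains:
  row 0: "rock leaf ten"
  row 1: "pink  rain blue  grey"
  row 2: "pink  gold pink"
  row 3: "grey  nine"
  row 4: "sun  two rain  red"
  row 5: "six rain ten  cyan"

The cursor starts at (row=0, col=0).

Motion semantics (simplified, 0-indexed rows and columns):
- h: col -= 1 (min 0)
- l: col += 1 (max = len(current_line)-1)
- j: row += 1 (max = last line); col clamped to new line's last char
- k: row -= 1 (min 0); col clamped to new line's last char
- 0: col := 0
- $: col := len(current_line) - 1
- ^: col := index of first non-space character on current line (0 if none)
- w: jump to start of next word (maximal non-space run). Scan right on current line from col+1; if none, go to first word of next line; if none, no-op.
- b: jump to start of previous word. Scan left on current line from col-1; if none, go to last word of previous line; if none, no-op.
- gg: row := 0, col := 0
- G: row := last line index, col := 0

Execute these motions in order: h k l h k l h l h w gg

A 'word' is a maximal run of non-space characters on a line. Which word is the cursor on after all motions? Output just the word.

Answer: rock

Derivation:
After 1 (h): row=0 col=0 char='r'
After 2 (k): row=0 col=0 char='r'
After 3 (l): row=0 col=1 char='o'
After 4 (h): row=0 col=0 char='r'
After 5 (k): row=0 col=0 char='r'
After 6 (l): row=0 col=1 char='o'
After 7 (h): row=0 col=0 char='r'
After 8 (l): row=0 col=1 char='o'
After 9 (h): row=0 col=0 char='r'
After 10 (w): row=0 col=5 char='l'
After 11 (gg): row=0 col=0 char='r'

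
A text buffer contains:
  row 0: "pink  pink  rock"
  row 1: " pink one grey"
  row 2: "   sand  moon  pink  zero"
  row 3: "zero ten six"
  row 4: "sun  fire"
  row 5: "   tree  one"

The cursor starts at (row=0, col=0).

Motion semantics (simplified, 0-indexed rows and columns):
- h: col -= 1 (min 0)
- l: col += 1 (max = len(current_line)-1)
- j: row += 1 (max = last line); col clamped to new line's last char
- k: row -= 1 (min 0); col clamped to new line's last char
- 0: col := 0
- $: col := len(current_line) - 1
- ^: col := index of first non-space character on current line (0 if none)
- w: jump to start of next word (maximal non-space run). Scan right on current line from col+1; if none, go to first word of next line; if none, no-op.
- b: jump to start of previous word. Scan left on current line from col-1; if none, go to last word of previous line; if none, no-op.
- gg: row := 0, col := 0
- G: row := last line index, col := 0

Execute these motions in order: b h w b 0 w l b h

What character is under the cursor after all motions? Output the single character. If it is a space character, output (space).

Answer: (space)

Derivation:
After 1 (b): row=0 col=0 char='p'
After 2 (h): row=0 col=0 char='p'
After 3 (w): row=0 col=6 char='p'
After 4 (b): row=0 col=0 char='p'
After 5 (0): row=0 col=0 char='p'
After 6 (w): row=0 col=6 char='p'
After 7 (l): row=0 col=7 char='i'
After 8 (b): row=0 col=6 char='p'
After 9 (h): row=0 col=5 char='_'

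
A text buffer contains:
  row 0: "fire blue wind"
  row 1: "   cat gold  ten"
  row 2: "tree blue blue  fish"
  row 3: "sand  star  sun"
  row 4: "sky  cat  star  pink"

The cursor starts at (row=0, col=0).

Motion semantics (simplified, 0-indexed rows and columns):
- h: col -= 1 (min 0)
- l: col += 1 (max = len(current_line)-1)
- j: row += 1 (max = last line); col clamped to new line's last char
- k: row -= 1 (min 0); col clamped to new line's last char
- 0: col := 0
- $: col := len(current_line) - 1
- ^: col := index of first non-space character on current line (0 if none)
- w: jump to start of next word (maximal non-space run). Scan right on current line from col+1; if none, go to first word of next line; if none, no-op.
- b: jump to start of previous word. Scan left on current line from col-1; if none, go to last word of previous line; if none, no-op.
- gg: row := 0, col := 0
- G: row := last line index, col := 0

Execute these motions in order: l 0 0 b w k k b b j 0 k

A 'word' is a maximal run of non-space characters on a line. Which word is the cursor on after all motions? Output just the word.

Answer: fire

Derivation:
After 1 (l): row=0 col=1 char='i'
After 2 (0): row=0 col=0 char='f'
After 3 (0): row=0 col=0 char='f'
After 4 (b): row=0 col=0 char='f'
After 5 (w): row=0 col=5 char='b'
After 6 (k): row=0 col=5 char='b'
After 7 (k): row=0 col=5 char='b'
After 8 (b): row=0 col=0 char='f'
After 9 (b): row=0 col=0 char='f'
After 10 (j): row=1 col=0 char='_'
After 11 (0): row=1 col=0 char='_'
After 12 (k): row=0 col=0 char='f'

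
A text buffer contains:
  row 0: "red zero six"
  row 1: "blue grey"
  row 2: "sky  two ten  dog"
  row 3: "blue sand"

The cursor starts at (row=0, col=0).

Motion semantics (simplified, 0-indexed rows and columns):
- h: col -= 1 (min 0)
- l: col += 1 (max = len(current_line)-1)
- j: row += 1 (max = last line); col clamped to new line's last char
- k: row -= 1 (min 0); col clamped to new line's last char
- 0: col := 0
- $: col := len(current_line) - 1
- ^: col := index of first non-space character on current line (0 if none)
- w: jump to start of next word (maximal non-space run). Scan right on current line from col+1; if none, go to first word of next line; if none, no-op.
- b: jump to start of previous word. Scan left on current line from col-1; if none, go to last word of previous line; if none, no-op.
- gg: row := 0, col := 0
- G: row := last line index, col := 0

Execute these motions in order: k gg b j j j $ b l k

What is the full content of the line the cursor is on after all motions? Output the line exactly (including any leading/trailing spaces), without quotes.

After 1 (k): row=0 col=0 char='r'
After 2 (gg): row=0 col=0 char='r'
After 3 (b): row=0 col=0 char='r'
After 4 (j): row=1 col=0 char='b'
After 5 (j): row=2 col=0 char='s'
After 6 (j): row=3 col=0 char='b'
After 7 ($): row=3 col=8 char='d'
After 8 (b): row=3 col=5 char='s'
After 9 (l): row=3 col=6 char='a'
After 10 (k): row=2 col=6 char='w'

Answer: sky  two ten  dog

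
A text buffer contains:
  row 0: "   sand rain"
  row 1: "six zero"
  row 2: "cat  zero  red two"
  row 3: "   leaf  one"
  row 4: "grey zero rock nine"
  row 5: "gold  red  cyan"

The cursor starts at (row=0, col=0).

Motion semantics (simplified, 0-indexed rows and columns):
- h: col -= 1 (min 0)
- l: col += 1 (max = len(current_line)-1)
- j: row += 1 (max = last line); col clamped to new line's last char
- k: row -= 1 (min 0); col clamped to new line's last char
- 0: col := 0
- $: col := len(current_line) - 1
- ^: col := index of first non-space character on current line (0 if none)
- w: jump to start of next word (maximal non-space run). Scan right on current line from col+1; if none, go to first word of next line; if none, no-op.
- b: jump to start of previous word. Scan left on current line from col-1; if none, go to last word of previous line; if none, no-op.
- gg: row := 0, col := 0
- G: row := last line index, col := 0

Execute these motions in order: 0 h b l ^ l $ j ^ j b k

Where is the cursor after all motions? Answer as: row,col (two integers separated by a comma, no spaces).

Answer: 0,4

Derivation:
After 1 (0): row=0 col=0 char='_'
After 2 (h): row=0 col=0 char='_'
After 3 (b): row=0 col=0 char='_'
After 4 (l): row=0 col=1 char='_'
After 5 (^): row=0 col=3 char='s'
After 6 (l): row=0 col=4 char='a'
After 7 ($): row=0 col=11 char='n'
After 8 (j): row=1 col=7 char='o'
After 9 (^): row=1 col=0 char='s'
After 10 (j): row=2 col=0 char='c'
After 11 (b): row=1 col=4 char='z'
After 12 (k): row=0 col=4 char='a'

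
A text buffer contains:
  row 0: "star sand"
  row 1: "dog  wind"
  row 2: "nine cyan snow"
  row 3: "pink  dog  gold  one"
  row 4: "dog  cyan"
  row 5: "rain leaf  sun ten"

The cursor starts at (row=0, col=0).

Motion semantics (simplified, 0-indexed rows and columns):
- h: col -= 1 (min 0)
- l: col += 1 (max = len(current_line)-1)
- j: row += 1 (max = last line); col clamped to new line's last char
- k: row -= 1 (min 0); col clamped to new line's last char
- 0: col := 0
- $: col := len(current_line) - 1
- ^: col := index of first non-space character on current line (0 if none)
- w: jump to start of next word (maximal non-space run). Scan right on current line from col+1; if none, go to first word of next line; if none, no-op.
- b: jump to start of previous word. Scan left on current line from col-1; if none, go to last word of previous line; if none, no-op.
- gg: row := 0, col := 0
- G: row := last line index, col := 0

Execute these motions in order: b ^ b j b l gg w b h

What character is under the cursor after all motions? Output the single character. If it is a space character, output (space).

After 1 (b): row=0 col=0 char='s'
After 2 (^): row=0 col=0 char='s'
After 3 (b): row=0 col=0 char='s'
After 4 (j): row=1 col=0 char='d'
After 5 (b): row=0 col=5 char='s'
After 6 (l): row=0 col=6 char='a'
After 7 (gg): row=0 col=0 char='s'
After 8 (w): row=0 col=5 char='s'
After 9 (b): row=0 col=0 char='s'
After 10 (h): row=0 col=0 char='s'

Answer: s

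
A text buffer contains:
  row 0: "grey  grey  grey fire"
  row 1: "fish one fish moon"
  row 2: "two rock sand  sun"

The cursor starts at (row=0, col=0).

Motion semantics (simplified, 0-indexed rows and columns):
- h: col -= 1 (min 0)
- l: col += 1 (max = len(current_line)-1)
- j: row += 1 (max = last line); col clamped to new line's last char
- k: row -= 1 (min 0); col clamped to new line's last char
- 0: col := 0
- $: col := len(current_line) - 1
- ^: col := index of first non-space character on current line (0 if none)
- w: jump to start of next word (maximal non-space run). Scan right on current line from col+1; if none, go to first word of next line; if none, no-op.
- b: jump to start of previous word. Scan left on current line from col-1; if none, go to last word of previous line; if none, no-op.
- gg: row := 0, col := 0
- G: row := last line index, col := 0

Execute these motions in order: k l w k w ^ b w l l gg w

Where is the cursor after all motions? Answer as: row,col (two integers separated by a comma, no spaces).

Answer: 0,6

Derivation:
After 1 (k): row=0 col=0 char='g'
After 2 (l): row=0 col=1 char='r'
After 3 (w): row=0 col=6 char='g'
After 4 (k): row=0 col=6 char='g'
After 5 (w): row=0 col=12 char='g'
After 6 (^): row=0 col=0 char='g'
After 7 (b): row=0 col=0 char='g'
After 8 (w): row=0 col=6 char='g'
After 9 (l): row=0 col=7 char='r'
After 10 (l): row=0 col=8 char='e'
After 11 (gg): row=0 col=0 char='g'
After 12 (w): row=0 col=6 char='g'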